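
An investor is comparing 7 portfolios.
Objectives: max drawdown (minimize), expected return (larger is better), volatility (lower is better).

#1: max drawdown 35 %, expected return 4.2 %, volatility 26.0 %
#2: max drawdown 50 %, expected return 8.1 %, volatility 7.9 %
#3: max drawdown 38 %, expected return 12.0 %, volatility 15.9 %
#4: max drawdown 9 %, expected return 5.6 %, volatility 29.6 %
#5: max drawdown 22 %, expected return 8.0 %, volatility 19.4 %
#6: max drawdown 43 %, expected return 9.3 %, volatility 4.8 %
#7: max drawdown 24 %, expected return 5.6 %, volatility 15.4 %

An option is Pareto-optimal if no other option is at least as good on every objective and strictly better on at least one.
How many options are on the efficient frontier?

5

#1: dominated by #5 (max drawdown 22≤35, expected return 8.0≥4.2, volatility 19.4≤26.0).
#2: dominated by #6 (max drawdown 43≤50, expected return 9.3≥8.1, volatility 4.8≤7.9).
#3: not dominated (best expected return).
#4: not dominated (best max drawdown).
#5: not dominated.
#6: not dominated (best volatility).
#7: not dominated.
Pareto-optimal: #3, #4, #5, #6, #7 → 5.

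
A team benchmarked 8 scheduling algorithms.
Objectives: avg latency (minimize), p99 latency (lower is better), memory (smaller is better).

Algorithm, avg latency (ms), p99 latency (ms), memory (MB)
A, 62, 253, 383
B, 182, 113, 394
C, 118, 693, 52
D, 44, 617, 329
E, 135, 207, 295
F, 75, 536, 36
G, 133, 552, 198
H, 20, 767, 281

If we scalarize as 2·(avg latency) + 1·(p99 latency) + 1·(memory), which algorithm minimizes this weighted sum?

F

A: 2·62 + 1·253 + 1·383 = 760
B: 2·182 + 1·113 + 1·394 = 871
C: 2·118 + 1·693 + 1·52 = 981
D: 2·44 + 1·617 + 1·329 = 1034
E: 2·135 + 1·207 + 1·295 = 772
F: 2·75 + 1·536 + 1·36 = 722
G: 2·133 + 1·552 + 1·198 = 1016
H: 2·20 + 1·767 + 1·281 = 1088
Lowest: F at 722.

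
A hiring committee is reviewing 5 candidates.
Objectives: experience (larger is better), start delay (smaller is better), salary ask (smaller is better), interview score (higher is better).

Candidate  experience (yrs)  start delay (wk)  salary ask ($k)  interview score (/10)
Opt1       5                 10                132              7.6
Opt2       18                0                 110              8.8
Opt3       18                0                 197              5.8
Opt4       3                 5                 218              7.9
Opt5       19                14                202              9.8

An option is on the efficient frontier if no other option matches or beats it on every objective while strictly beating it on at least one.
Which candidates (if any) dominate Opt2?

none

Opt1: worse on experience (5 vs 18).
Opt3: worse on salary ask (197 vs 110).
Opt4: worse on experience (3 vs 18).
Opt5: worse on start delay (14 vs 0).
No option dominates Opt2.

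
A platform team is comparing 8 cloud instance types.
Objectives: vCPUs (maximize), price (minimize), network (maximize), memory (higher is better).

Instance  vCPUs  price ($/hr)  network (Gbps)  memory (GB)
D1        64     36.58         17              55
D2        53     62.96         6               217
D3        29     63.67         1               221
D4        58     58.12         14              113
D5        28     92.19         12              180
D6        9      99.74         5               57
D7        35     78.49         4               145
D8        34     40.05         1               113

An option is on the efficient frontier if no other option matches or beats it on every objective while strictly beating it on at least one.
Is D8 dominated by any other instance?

No

D1: worse on memory (55 vs 113).
D2: worse on price (62.96 vs 40.05).
D3: worse on vCPUs (29 vs 34).
D4: worse on price (58.12 vs 40.05).
D5: worse on vCPUs (28 vs 34).
D6: worse on vCPUs (9 vs 34).
D7: worse on price (78.49 vs 40.05).
No option is at least as good as D8 on every objective and strictly better on one.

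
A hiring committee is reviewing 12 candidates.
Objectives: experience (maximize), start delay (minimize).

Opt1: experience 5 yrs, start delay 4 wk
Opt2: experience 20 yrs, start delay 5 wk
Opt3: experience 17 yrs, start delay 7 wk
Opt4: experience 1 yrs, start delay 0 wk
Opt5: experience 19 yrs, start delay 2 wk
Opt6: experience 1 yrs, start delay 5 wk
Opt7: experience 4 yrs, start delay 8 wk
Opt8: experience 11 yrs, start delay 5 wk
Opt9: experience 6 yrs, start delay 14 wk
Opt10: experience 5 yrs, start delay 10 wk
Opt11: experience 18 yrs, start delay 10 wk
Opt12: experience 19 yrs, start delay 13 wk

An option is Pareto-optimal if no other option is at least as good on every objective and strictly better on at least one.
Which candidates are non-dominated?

Opt1: dominated by Opt5 (experience 19≥5, start delay 2≤4).
Opt2: not dominated (best experience).
Opt3: dominated by Opt2 (experience 20≥17, start delay 5≤7).
Opt4: not dominated (best start delay).
Opt5: not dominated.
Opt6: dominated by Opt1 (experience 5≥1, start delay 4≤5).
Opt7: dominated by Opt1 (experience 5≥4, start delay 4≤8).
Opt8: dominated by Opt2 (experience 20≥11, start delay 5≤5).
Opt9: dominated by Opt2 (experience 20≥6, start delay 5≤14).
Opt10: dominated by Opt1 (experience 5≥5, start delay 4≤10).
Opt11: dominated by Opt2 (experience 20≥18, start delay 5≤10).
Opt12: dominated by Opt2 (experience 20≥19, start delay 5≤13).

Opt2, Opt4, Opt5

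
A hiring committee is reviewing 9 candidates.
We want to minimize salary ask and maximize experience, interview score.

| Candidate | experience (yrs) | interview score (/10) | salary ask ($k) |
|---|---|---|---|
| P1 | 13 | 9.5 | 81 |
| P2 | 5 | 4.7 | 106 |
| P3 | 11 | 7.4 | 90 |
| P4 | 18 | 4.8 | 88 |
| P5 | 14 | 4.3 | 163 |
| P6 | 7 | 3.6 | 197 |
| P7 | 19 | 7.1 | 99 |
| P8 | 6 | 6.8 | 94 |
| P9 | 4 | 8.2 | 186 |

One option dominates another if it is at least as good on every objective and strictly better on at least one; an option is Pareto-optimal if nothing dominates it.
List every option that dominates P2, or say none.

P1, P3, P4, P7, P8

P1: experience 13≥5, interview score 9.5≥4.7, salary ask 81≤106 — dominates P2.
P3: experience 11≥5, interview score 7.4≥4.7, salary ask 90≤106 — dominates P2.
P4: experience 18≥5, interview score 4.8≥4.7, salary ask 88≤106 — dominates P2.
P7: experience 19≥5, interview score 7.1≥4.7, salary ask 99≤106 — dominates P2.
P8: experience 6≥5, interview score 6.8≥4.7, salary ask 94≤106 — dominates P2.
Others (P5, P6, P9) are each worse than P2 on at least one objective.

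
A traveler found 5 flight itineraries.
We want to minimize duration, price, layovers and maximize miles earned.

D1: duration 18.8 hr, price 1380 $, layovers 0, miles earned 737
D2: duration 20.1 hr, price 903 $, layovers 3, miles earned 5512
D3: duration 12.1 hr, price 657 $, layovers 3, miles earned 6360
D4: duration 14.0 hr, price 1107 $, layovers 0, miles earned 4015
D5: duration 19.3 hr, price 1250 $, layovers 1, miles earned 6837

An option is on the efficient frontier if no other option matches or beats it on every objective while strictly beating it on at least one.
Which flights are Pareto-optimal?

D1: dominated by D4 (duration 14.0≤18.8, price 1107≤1380, layovers 0≤0, miles earned 4015≥737).
D2: dominated by D3 (duration 12.1≤20.1, price 657≤903, layovers 3≤3, miles earned 6360≥5512).
D3: not dominated (best duration).
D4: not dominated.
D5: not dominated (best miles earned).

D3, D4, D5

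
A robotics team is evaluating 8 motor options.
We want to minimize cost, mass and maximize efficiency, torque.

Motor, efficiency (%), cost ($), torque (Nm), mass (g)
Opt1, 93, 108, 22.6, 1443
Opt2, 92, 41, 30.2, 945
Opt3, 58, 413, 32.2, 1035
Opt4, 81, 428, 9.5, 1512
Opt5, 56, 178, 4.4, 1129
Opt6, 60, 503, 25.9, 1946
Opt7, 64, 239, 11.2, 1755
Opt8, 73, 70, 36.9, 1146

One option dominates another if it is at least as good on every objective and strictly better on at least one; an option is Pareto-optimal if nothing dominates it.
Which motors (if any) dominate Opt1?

Opt2: worse on efficiency (92 vs 93).
Opt3: worse on efficiency (58 vs 93).
Opt4: worse on efficiency (81 vs 93).
Opt5: worse on efficiency (56 vs 93).
Opt6: worse on efficiency (60 vs 93).
Opt7: worse on efficiency (64 vs 93).
Opt8: worse on efficiency (73 vs 93).
No option dominates Opt1.

none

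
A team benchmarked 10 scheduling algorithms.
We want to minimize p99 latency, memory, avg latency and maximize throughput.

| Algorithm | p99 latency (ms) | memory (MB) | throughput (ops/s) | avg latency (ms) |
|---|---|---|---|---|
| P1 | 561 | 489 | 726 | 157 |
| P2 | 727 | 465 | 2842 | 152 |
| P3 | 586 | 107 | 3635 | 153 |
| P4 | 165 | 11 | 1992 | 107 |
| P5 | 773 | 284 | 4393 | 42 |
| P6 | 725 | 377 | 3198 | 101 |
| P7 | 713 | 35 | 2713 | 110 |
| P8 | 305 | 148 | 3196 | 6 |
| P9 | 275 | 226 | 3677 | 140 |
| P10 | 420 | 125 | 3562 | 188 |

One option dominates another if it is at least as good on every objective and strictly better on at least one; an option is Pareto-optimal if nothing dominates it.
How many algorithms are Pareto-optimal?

8

P1: dominated by P4 (p99 latency 165≤561, memory 11≤489, throughput 1992≥726, avg latency 107≤157).
P2: dominated by P6 (p99 latency 725≤727, memory 377≤465, throughput 3198≥2842, avg latency 101≤152).
P3: not dominated.
P4: not dominated (best p99 latency).
P5: not dominated (best throughput).
P6: not dominated.
P7: not dominated.
P8: not dominated (best avg latency).
P9: not dominated.
P10: not dominated.
Pareto-optimal: P3, P4, P5, P6, P7, P8, P9, P10 → 8.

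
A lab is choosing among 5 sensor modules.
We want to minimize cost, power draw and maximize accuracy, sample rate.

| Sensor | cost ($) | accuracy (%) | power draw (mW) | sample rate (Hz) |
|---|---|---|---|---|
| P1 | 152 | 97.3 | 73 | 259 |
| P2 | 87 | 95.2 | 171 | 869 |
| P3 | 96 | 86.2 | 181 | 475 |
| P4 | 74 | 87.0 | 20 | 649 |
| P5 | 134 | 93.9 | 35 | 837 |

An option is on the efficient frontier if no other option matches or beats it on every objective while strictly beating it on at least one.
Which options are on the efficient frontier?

P1: not dominated (best accuracy).
P2: not dominated (best sample rate).
P3: dominated by P2 (cost 87≤96, accuracy 95.2≥86.2, power draw 171≤181, sample rate 869≥475).
P4: not dominated (best cost).
P5: not dominated.

P1, P2, P4, P5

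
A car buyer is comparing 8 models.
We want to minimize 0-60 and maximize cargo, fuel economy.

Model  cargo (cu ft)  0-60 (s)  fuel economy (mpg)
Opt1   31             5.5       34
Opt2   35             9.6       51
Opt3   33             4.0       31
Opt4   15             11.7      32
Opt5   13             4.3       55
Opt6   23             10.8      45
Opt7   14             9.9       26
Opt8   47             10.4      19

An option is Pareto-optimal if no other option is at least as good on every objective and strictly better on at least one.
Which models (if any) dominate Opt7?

Opt1, Opt2, Opt3

Opt1: cargo 31≥14, 0-60 5.5≤9.9, fuel economy 34≥26 — dominates Opt7.
Opt2: cargo 35≥14, 0-60 9.6≤9.9, fuel economy 51≥26 — dominates Opt7.
Opt3: cargo 33≥14, 0-60 4.0≤9.9, fuel economy 31≥26 — dominates Opt7.
Others (Opt4, Opt5, Opt6, Opt8) are each worse than Opt7 on at least one objective.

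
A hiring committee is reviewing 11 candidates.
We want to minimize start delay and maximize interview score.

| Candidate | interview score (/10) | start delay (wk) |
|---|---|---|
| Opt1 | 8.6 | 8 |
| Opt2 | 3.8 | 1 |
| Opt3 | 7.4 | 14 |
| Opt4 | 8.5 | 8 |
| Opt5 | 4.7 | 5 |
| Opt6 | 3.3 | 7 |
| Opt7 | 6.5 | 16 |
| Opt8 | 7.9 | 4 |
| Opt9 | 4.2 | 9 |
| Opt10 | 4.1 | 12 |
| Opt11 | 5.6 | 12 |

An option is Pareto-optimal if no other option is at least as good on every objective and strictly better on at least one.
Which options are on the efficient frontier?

Opt1, Opt2, Opt8

Opt1: not dominated (best interview score).
Opt2: not dominated (best start delay).
Opt3: dominated by Opt1 (interview score 8.6≥7.4, start delay 8≤14).
Opt4: dominated by Opt1 (interview score 8.6≥8.5, start delay 8≤8).
Opt5: dominated by Opt8 (interview score 7.9≥4.7, start delay 4≤5).
Opt6: dominated by Opt2 (interview score 3.8≥3.3, start delay 1≤7).
Opt7: dominated by Opt1 (interview score 8.6≥6.5, start delay 8≤16).
Opt8: not dominated.
Opt9: dominated by Opt1 (interview score 8.6≥4.2, start delay 8≤9).
Opt10: dominated by Opt1 (interview score 8.6≥4.1, start delay 8≤12).
Opt11: dominated by Opt1 (interview score 8.6≥5.6, start delay 8≤12).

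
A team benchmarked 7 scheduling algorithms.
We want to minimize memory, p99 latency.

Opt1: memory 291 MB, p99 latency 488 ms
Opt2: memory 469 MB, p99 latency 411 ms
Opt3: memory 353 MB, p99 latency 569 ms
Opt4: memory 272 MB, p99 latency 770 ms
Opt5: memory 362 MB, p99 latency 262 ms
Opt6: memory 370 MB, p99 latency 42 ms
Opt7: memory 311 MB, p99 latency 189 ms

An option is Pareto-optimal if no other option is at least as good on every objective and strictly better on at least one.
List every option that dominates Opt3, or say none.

Opt1, Opt7

Opt1: memory 291≤353, p99 latency 488≤569 — dominates Opt3.
Opt7: memory 311≤353, p99 latency 189≤569 — dominates Opt3.
Others (Opt2, Opt4, Opt5, Opt6) are each worse than Opt3 on at least one objective.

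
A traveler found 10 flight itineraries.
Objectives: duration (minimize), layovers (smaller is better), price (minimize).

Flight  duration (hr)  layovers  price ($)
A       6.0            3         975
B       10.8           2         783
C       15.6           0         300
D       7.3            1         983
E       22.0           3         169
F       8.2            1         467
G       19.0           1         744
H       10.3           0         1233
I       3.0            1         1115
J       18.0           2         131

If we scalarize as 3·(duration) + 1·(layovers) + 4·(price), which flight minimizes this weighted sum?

A: 3·6.0 + 1·3 + 4·975 = 3921.0
B: 3·10.8 + 1·2 + 4·783 = 3166.4
C: 3·15.6 + 1·0 + 4·300 = 1246.8
D: 3·7.3 + 1·1 + 4·983 = 3954.9
E: 3·22.0 + 1·3 + 4·169 = 745.0
F: 3·8.2 + 1·1 + 4·467 = 1893.6
G: 3·19.0 + 1·1 + 4·744 = 3034.0
H: 3·10.3 + 1·0 + 4·1233 = 4962.9
I: 3·3.0 + 1·1 + 4·1115 = 4470.0
J: 3·18.0 + 1·2 + 4·131 = 580.0
Lowest: J at 580.0.

J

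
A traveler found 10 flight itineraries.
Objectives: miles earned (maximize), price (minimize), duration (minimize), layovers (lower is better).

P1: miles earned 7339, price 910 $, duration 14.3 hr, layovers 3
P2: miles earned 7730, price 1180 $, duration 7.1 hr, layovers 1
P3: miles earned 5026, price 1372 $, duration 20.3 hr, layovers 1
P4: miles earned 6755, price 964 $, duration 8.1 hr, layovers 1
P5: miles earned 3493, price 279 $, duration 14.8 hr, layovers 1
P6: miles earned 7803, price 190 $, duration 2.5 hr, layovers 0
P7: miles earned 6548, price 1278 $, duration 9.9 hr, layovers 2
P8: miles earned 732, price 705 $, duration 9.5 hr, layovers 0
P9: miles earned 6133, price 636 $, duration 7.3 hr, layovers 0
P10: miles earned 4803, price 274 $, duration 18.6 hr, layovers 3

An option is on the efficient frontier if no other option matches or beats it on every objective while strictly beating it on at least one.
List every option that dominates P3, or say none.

P2: miles earned 7730≥5026, price 1180≤1372, duration 7.1≤20.3, layovers 1≤1 — dominates P3.
P4: miles earned 6755≥5026, price 964≤1372, duration 8.1≤20.3, layovers 1≤1 — dominates P3.
P6: miles earned 7803≥5026, price 190≤1372, duration 2.5≤20.3, layovers 0≤1 — dominates P3.
P9: miles earned 6133≥5026, price 636≤1372, duration 7.3≤20.3, layovers 0≤1 — dominates P3.
Others (P1, P5, P7, P8, P10) are each worse than P3 on at least one objective.

P2, P4, P6, P9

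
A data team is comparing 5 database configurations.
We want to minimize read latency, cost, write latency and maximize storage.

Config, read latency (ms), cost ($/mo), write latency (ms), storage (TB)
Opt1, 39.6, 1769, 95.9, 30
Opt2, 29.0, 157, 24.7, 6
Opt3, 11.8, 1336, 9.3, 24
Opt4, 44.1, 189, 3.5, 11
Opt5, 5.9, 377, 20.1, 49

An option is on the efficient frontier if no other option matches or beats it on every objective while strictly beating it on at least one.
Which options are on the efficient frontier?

Opt1: dominated by Opt5 (read latency 5.9≤39.6, cost 377≤1769, write latency 20.1≤95.9, storage 49≥30).
Opt2: not dominated (best cost).
Opt3: not dominated.
Opt4: not dominated (best write latency).
Opt5: not dominated (best read latency).

Opt2, Opt3, Opt4, Opt5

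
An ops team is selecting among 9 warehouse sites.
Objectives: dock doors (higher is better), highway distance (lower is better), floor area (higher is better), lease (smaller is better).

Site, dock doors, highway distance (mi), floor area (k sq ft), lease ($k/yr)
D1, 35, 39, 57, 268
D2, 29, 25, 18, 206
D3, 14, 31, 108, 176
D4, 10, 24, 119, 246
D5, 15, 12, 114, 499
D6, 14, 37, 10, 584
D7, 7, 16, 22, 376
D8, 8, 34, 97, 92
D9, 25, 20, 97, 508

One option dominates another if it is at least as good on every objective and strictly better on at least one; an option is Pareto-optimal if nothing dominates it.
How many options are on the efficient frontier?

D1: not dominated (best dock doors).
D2: not dominated.
D3: not dominated.
D4: not dominated (best floor area).
D5: not dominated (best highway distance).
D6: dominated by D2 (dock doors 29≥14, highway distance 25≤37, floor area 18≥10, lease 206≤584).
D7: not dominated.
D8: not dominated (best lease).
D9: not dominated.
Pareto-optimal: D1, D2, D3, D4, D5, D7, D8, D9 → 8.

8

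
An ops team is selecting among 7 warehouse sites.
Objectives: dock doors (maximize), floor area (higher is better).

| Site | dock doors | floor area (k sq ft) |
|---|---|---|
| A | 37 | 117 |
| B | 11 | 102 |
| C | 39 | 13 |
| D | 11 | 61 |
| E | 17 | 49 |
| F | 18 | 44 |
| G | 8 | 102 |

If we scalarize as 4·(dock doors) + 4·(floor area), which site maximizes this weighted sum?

A: 4·37 + 4·117 = 616
B: 4·11 + 4·102 = 452
C: 4·39 + 4·13 = 208
D: 4·11 + 4·61 = 288
E: 4·17 + 4·49 = 264
F: 4·18 + 4·44 = 248
G: 4·8 + 4·102 = 440
Highest: A at 616.

A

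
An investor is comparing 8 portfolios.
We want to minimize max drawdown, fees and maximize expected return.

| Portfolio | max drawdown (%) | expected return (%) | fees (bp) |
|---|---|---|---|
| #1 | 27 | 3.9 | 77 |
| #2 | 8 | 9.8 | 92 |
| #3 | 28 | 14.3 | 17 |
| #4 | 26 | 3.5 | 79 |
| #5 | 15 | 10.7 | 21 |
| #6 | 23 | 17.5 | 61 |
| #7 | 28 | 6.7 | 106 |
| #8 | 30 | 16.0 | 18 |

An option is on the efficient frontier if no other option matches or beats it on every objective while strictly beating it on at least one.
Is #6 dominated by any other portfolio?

No

#1: worse on max drawdown (27 vs 23).
#2: worse on expected return (9.8 vs 17.5).
#3: worse on max drawdown (28 vs 23).
#4: worse on max drawdown (26 vs 23).
#5: worse on expected return (10.7 vs 17.5).
#7: worse on max drawdown (28 vs 23).
#8: worse on max drawdown (30 vs 23).
No option is at least as good as #6 on every objective and strictly better on one.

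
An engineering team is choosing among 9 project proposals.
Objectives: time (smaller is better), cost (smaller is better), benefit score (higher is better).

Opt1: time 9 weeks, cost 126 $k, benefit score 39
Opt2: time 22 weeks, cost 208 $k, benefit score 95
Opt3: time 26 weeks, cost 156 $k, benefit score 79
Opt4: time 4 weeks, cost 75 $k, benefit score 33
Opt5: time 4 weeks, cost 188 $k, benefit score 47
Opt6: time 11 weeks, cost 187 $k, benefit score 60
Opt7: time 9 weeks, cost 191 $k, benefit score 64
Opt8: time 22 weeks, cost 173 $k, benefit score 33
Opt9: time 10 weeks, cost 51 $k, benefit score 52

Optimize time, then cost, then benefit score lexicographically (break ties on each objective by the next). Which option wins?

First minimize time: best is 4, kept {Opt4, Opt5}.
Then minimize cost: best is 75, kept {Opt4}.

Opt4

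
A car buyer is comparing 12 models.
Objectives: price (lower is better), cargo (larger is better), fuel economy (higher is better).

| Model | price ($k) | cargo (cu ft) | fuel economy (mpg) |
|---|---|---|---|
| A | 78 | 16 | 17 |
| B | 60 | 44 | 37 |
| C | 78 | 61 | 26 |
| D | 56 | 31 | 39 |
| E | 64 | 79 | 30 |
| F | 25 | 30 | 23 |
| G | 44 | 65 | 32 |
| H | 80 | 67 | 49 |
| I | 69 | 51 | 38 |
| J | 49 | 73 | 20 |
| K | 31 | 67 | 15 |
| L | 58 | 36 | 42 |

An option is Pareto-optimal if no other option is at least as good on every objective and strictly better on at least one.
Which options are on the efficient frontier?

B, D, E, F, G, H, I, J, K, L

A: dominated by B (price 60≤78, cargo 44≥16, fuel economy 37≥17).
B: not dominated.
C: dominated by E (price 64≤78, cargo 79≥61, fuel economy 30≥26).
D: not dominated.
E: not dominated (best cargo).
F: not dominated (best price).
G: not dominated.
H: not dominated (best fuel economy).
I: not dominated.
J: not dominated.
K: not dominated.
L: not dominated.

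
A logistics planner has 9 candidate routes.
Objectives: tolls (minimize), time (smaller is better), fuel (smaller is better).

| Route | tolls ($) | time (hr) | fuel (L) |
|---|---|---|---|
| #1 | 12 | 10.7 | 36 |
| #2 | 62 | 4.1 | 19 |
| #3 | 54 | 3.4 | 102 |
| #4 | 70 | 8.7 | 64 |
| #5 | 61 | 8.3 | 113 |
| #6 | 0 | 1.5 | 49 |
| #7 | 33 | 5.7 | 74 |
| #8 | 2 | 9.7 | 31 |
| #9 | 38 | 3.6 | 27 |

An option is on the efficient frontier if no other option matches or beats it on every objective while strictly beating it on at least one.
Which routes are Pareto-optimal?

#2, #6, #8, #9

#1: dominated by #8 (tolls 2≤12, time 9.7≤10.7, fuel 31≤36).
#2: not dominated (best fuel).
#3: dominated by #6 (tolls 0≤54, time 1.5≤3.4, fuel 49≤102).
#4: dominated by #2 (tolls 62≤70, time 4.1≤8.7, fuel 19≤64).
#5: dominated by #3 (tolls 54≤61, time 3.4≤8.3, fuel 102≤113).
#6: not dominated (best tolls).
#7: dominated by #6 (tolls 0≤33, time 1.5≤5.7, fuel 49≤74).
#8: not dominated.
#9: not dominated.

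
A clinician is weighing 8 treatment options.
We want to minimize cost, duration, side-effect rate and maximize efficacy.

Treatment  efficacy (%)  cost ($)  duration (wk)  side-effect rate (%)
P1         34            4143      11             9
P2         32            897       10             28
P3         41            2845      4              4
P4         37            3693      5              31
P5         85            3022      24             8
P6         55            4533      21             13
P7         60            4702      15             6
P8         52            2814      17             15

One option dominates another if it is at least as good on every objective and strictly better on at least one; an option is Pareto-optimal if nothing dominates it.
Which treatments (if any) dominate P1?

P3: efficacy 41≥34, cost 2845≤4143, duration 4≤11, side-effect rate 4≤9 — dominates P1.
Others (P2, P4, P5, P6, P7, P8) are each worse than P1 on at least one objective.

P3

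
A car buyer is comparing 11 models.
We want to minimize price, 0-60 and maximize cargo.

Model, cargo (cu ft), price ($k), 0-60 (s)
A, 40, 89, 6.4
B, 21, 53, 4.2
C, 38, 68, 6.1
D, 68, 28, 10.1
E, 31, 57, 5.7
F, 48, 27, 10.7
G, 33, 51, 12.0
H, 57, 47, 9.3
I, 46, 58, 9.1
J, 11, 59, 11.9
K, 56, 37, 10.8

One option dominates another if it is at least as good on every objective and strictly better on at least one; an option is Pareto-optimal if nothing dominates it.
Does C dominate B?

C vs B: C is worse on price (68 vs 53), so it does not dominate B.

No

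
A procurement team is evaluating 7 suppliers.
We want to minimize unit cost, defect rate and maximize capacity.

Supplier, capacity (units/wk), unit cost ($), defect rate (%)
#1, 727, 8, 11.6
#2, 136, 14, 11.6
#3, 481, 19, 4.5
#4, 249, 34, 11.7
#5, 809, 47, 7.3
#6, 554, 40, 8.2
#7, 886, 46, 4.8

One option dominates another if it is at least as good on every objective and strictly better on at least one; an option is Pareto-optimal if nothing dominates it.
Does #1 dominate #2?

Yes

#1 vs #2: capacity 727≥136, unit cost 8≤14, defect rate 11.6≤11.6 — #1 is at least as good on every objective with at least one strict improvement.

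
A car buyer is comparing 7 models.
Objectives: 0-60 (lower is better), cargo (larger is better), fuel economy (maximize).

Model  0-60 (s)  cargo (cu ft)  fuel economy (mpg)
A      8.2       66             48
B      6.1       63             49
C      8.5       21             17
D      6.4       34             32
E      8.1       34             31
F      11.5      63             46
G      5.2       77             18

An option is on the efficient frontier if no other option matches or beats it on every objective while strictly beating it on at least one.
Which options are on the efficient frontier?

A: not dominated.
B: not dominated (best fuel economy).
C: dominated by A (0-60 8.2≤8.5, cargo 66≥21, fuel economy 48≥17).
D: dominated by B (0-60 6.1≤6.4, cargo 63≥34, fuel economy 49≥32).
E: dominated by B (0-60 6.1≤8.1, cargo 63≥34, fuel economy 49≥31).
F: dominated by A (0-60 8.2≤11.5, cargo 66≥63, fuel economy 48≥46).
G: not dominated (best 0-60).

A, B, G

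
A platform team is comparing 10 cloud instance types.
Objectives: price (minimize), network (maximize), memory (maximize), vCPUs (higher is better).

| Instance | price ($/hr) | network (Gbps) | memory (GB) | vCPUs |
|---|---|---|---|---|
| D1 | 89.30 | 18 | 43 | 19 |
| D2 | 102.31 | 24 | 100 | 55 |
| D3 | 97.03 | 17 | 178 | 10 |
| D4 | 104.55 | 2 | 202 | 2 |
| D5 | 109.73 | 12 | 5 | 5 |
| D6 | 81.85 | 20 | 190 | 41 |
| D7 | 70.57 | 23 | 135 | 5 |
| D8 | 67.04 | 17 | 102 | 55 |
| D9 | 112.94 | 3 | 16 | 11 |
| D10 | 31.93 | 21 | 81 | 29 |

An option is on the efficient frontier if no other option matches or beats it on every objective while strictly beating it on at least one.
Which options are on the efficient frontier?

D1: dominated by D6 (price 81.85≤89.30, network 20≥18, memory 190≥43, vCPUs 41≥19).
D2: not dominated (best network).
D3: dominated by D6 (price 81.85≤97.03, network 20≥17, memory 190≥178, vCPUs 41≥10).
D4: not dominated (best memory).
D5: dominated by D1 (price 89.30≤109.73, network 18≥12, memory 43≥5, vCPUs 19≥5).
D6: not dominated.
D7: not dominated.
D8: not dominated.
D9: dominated by D1 (price 89.30≤112.94, network 18≥3, memory 43≥16, vCPUs 19≥11).
D10: not dominated (best price).

D2, D4, D6, D7, D8, D10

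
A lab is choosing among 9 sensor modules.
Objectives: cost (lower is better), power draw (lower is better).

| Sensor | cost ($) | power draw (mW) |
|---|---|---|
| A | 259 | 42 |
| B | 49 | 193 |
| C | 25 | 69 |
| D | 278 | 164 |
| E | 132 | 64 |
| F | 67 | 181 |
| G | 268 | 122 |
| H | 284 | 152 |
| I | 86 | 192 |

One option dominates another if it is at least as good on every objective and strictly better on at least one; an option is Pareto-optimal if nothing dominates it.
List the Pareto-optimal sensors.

A, C, E

A: not dominated (best power draw).
B: dominated by C (cost 25≤49, power draw 69≤193).
C: not dominated (best cost).
D: dominated by A (cost 259≤278, power draw 42≤164).
E: not dominated.
F: dominated by C (cost 25≤67, power draw 69≤181).
G: dominated by A (cost 259≤268, power draw 42≤122).
H: dominated by A (cost 259≤284, power draw 42≤152).
I: dominated by C (cost 25≤86, power draw 69≤192).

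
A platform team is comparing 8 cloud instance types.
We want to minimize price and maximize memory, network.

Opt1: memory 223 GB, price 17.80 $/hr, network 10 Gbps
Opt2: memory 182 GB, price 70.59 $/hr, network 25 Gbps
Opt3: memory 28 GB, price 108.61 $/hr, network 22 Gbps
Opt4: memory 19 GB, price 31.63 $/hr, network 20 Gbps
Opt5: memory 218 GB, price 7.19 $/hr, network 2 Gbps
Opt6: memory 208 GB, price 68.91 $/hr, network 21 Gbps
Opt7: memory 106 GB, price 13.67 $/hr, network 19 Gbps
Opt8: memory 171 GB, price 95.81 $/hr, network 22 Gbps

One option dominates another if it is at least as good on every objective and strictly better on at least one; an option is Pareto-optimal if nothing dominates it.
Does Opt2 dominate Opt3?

Yes

Opt2 vs Opt3: memory 182≥28, price 70.59≤108.61, network 25≥22 — Opt2 is at least as good on every objective with at least one strict improvement.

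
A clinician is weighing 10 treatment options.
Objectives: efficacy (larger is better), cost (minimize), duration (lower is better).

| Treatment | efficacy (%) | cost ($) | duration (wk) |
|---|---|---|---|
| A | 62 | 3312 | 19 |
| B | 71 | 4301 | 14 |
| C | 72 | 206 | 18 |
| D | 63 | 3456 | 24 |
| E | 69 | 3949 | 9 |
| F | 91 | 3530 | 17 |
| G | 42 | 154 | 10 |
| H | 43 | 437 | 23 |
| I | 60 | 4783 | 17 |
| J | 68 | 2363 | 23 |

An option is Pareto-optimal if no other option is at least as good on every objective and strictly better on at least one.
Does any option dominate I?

B vs I: efficacy 71≥60, cost 4301≤4783, duration 14≤17 — B is at least as good on every objective and strictly better on at least one, so B dominates I.

Yes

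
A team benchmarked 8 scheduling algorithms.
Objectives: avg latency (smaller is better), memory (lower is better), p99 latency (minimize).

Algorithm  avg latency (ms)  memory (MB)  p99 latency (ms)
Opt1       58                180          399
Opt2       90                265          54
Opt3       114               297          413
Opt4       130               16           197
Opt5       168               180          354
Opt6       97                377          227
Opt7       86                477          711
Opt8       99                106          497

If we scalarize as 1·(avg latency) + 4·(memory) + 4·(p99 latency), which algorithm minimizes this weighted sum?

Opt1: 1·58 + 4·180 + 4·399 = 2374
Opt2: 1·90 + 4·265 + 4·54 = 1366
Opt3: 1·114 + 4·297 + 4·413 = 2954
Opt4: 1·130 + 4·16 + 4·197 = 982
Opt5: 1·168 + 4·180 + 4·354 = 2304
Opt6: 1·97 + 4·377 + 4·227 = 2513
Opt7: 1·86 + 4·477 + 4·711 = 4838
Opt8: 1·99 + 4·106 + 4·497 = 2511
Lowest: Opt4 at 982.

Opt4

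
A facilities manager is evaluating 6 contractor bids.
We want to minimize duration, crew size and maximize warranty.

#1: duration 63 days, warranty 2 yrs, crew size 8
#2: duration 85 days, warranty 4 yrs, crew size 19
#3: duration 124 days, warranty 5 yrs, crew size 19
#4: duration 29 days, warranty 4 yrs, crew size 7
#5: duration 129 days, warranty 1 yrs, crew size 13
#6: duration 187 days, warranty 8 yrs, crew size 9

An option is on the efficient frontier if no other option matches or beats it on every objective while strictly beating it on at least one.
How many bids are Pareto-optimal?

#1: dominated by #4 (duration 29≤63, warranty 4≥2, crew size 7≤8).
#2: dominated by #4 (duration 29≤85, warranty 4≥4, crew size 7≤19).
#3: not dominated.
#4: not dominated (best duration).
#5: dominated by #1 (duration 63≤129, warranty 2≥1, crew size 8≤13).
#6: not dominated (best warranty).
Pareto-optimal: #3, #4, #6 → 3.

3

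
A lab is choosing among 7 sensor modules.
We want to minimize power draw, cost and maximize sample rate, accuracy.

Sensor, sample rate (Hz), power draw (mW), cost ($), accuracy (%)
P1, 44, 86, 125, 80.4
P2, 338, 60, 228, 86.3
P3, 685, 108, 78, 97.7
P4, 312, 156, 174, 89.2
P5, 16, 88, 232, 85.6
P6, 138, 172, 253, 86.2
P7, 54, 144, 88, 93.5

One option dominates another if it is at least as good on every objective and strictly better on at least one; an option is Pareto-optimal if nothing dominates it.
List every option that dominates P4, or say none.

P3

P3: sample rate 685≥312, power draw 108≤156, cost 78≤174, accuracy 97.7≥89.2 — dominates P4.
Others (P1, P2, P5, P6, P7) are each worse than P4 on at least one objective.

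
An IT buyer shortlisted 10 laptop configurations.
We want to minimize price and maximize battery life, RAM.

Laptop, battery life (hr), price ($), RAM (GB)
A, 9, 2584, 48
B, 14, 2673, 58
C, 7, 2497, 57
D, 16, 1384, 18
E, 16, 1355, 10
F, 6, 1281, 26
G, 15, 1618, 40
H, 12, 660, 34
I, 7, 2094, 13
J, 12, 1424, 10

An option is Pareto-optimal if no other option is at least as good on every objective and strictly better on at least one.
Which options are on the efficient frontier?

A: not dominated.
B: not dominated (best RAM).
C: not dominated.
D: not dominated.
E: not dominated.
F: dominated by H (battery life 12≥6, price 660≤1281, RAM 34≥26).
G: not dominated.
H: not dominated (best price).
I: dominated by D (battery life 16≥7, price 1384≤2094, RAM 18≥13).
J: dominated by D (battery life 16≥12, price 1384≤1424, RAM 18≥10).

A, B, C, D, E, G, H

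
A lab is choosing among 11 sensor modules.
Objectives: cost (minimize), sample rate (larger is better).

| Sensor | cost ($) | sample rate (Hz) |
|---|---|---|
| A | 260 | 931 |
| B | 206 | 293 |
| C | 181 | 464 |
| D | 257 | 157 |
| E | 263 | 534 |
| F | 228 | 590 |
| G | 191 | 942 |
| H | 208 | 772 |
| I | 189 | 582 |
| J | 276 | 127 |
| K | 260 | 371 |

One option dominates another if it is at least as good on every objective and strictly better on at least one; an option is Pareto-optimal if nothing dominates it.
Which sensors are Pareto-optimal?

C, G, I

A: dominated by G (cost 191≤260, sample rate 942≥931).
B: dominated by C (cost 181≤206, sample rate 464≥293).
C: not dominated (best cost).
D: dominated by B (cost 206≤257, sample rate 293≥157).
E: dominated by A (cost 260≤263, sample rate 931≥534).
F: dominated by G (cost 191≤228, sample rate 942≥590).
G: not dominated (best sample rate).
H: dominated by G (cost 191≤208, sample rate 942≥772).
I: not dominated.
J: dominated by A (cost 260≤276, sample rate 931≥127).
K: dominated by A (cost 260≤260, sample rate 931≥371).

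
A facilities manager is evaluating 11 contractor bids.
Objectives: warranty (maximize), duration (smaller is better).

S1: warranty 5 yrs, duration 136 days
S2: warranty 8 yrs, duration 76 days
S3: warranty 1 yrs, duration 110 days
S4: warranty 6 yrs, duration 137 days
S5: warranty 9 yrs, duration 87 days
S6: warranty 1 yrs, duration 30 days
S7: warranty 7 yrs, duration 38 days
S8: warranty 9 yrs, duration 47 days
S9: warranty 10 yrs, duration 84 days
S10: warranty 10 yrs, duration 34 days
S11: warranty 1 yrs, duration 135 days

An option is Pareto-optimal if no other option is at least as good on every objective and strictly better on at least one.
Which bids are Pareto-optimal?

S6, S10

S1: dominated by S2 (warranty 8≥5, duration 76≤136).
S2: dominated by S8 (warranty 9≥8, duration 47≤76).
S3: dominated by S2 (warranty 8≥1, duration 76≤110).
S4: dominated by S2 (warranty 8≥6, duration 76≤137).
S5: dominated by S8 (warranty 9≥9, duration 47≤87).
S6: not dominated (best duration).
S7: dominated by S10 (warranty 10≥7, duration 34≤38).
S8: dominated by S10 (warranty 10≥9, duration 34≤47).
S9: dominated by S10 (warranty 10≥10, duration 34≤84).
S10: not dominated.
S11: dominated by S2 (warranty 8≥1, duration 76≤135).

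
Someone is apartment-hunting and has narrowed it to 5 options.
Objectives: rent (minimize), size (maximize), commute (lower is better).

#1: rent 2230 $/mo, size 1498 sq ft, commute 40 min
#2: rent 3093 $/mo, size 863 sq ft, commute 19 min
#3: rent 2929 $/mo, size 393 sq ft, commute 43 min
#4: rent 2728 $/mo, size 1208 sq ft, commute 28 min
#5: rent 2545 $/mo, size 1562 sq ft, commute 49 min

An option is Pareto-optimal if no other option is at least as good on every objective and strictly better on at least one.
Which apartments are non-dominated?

#1: not dominated (best rent).
#2: not dominated (best commute).
#3: dominated by #1 (rent 2230≤2929, size 1498≥393, commute 40≤43).
#4: not dominated.
#5: not dominated (best size).

#1, #2, #4, #5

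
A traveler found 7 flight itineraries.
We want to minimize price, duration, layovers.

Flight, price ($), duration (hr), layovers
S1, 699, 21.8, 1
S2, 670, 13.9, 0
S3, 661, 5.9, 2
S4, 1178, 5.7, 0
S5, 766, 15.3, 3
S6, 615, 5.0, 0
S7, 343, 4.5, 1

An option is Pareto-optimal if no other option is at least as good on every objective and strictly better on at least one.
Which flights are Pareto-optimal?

S6, S7

S1: dominated by S2 (price 670≤699, duration 13.9≤21.8, layovers 0≤1).
S2: dominated by S6 (price 615≤670, duration 5.0≤13.9, layovers 0≤0).
S3: dominated by S6 (price 615≤661, duration 5.0≤5.9, layovers 0≤2).
S4: dominated by S6 (price 615≤1178, duration 5.0≤5.7, layovers 0≤0).
S5: dominated by S2 (price 670≤766, duration 13.9≤15.3, layovers 0≤3).
S6: not dominated.
S7: not dominated (best price).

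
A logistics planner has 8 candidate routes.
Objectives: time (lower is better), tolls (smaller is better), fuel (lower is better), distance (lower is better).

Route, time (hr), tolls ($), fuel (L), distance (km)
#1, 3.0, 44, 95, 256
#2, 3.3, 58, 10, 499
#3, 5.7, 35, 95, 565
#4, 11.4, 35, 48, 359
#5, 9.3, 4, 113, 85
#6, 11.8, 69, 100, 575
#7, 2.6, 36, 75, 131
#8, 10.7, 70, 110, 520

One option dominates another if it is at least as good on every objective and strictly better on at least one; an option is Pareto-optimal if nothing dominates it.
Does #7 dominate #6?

Yes

#7 vs #6: time 2.6≤11.8, tolls 36≤69, fuel 75≤100, distance 131≤575 — #7 is at least as good on every objective with at least one strict improvement.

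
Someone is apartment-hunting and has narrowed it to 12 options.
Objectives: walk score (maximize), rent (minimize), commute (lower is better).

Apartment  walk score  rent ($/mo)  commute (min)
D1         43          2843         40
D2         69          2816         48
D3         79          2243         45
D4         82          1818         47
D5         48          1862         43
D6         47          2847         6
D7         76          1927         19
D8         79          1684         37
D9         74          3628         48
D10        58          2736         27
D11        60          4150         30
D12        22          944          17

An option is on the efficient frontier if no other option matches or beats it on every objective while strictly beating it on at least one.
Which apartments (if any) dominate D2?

D3: walk score 79≥69, rent 2243≤2816, commute 45≤48 — dominates D2.
D4: walk score 82≥69, rent 1818≤2816, commute 47≤48 — dominates D2.
D7: walk score 76≥69, rent 1927≤2816, commute 19≤48 — dominates D2.
D8: walk score 79≥69, rent 1684≤2816, commute 37≤48 — dominates D2.
Others (D1, D5, D6, D9, D10, D11, D12) are each worse than D2 on at least one objective.

D3, D4, D7, D8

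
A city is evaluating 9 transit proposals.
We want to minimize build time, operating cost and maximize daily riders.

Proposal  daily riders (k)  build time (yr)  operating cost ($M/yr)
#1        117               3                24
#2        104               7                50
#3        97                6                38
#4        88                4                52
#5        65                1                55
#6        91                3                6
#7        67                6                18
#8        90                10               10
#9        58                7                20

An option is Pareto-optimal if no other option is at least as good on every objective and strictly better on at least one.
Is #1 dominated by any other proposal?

#2: worse on daily riders (104 vs 117).
#3: worse on daily riders (97 vs 117).
#4: worse on daily riders (88 vs 117).
#5: worse on daily riders (65 vs 117).
#6: worse on daily riders (91 vs 117).
#7: worse on daily riders (67 vs 117).
#8: worse on daily riders (90 vs 117).
#9: worse on daily riders (58 vs 117).
No option is at least as good as #1 on every objective and strictly better on one.

No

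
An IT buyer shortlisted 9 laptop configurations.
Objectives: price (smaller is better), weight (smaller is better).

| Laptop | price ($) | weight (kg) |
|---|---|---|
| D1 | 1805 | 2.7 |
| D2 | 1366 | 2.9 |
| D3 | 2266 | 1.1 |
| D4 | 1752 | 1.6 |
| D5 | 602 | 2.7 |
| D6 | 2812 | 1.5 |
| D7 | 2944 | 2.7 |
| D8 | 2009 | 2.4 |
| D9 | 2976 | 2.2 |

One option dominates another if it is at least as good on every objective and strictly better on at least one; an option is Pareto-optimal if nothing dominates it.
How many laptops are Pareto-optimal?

3

D1: dominated by D4 (price 1752≤1805, weight 1.6≤2.7).
D2: dominated by D5 (price 602≤1366, weight 2.7≤2.9).
D3: not dominated (best weight).
D4: not dominated.
D5: not dominated (best price).
D6: dominated by D3 (price 2266≤2812, weight 1.1≤1.5).
D7: dominated by D1 (price 1805≤2944, weight 2.7≤2.7).
D8: dominated by D4 (price 1752≤2009, weight 1.6≤2.4).
D9: dominated by D3 (price 2266≤2976, weight 1.1≤2.2).
Pareto-optimal: D3, D4, D5 → 3.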